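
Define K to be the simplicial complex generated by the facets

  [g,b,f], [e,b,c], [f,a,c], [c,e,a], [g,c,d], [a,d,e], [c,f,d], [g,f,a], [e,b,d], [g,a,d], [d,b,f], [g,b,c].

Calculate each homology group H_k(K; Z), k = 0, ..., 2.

K has 7 vertices, 18 edges, 12 triangles.
rank ∂_0 = 0, rank ∂_1 = 6 ⇒ b_0 = 7 − 0 − 6 = 1; all invariant factors of ∂_1 are 1 so no torsion. So H_0 = Z.
rank ∂_1 = 6, rank ∂_2 = 12 ⇒ b_1 = 18 − 6 − 12 = 0; ∂_2 has invariant factor(s) [2] giving torsion. So H_1 = Z/2Z.
rank ∂_2 = 12, rank ∂_3 = 0 ⇒ b_2 = 12 − 12 − 0 = 0. So H_2 = 0.

H_0 ≅ Z,  H_1 ≅ Z/2Z,  H_2 = 0.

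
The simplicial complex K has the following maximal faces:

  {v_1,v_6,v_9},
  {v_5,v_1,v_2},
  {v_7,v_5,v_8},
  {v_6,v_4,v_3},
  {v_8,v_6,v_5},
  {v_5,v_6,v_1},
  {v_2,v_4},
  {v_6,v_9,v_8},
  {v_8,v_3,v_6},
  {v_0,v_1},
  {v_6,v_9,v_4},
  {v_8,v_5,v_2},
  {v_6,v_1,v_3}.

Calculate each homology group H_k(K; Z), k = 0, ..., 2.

H_0 = Z,  H_1 = Z,  H_2 = 0.

Order the vertices as v_0 < v_1 < v_2 < v_3 < v_4 < v_5 < v_6 < v_7 < v_8 < v_9. Listing each simplex with vertices in this order, K has dimension 2 with simplices:

  0-simplices (10): [v_0], [v_1], [v_2], [v_3], [v_4], [v_5], [v_6], [v_7], [v_8], [v_9]
  1-simplices (21): (21 of them)
  2-simplices (11): (11 of them)

so the chain groups are C_0 ≅ Z^10, C_1 ≅ Z^21, C_2 ≅ Z^11.

∂_1: C_1 → C_0 maps an edge to its endpoints' difference, ∂[p,q] = q − p. For instance
  ∂[v_5,v_6] = [v_6] − [v_5].
The resulting 10×21 matrix has rank 9, and its Smith normal form has invariant factors (1,1,1,1,1,1,1,1,1).

∂_2: C_2 → C_1 sends each 2-simplex [p,q,r] to [q,r] − [p,r] + [p,q]. For instance
  ∂[v_3,v_4,v_6] = [v_4,v_6] − [v_3,v_6] + [v_3,v_4],
  ∂[v_4,v_6,v_9] = [v_6,v_9] − [v_4,v_9] + [v_4,v_6].
As a 21×11 matrix over Z this has rank 11, with invariant factors (1,1,1,1,1,1,1,1,1,1,1).

Computing H_k = (kernel of ∂_k) / (image of ∂_{k+1}):

  H_0: rank C_0 − rank ∂_1 = 10 − 9 = 1, and the invariant factors of ∂_1 are all 1, so H_0 = Z.
  H_1: rank ker ∂_1 − rank ∂_2 = (21 − 9) − 11 = 1, and the invariant factors of ∂_2 are all 1, so H_1 = Z.
  H_2: rank ker ∂_2 − rank ∂_3 = (11 − 11) − 0 = 0, and there is no ∂_3, so H_2 = 0.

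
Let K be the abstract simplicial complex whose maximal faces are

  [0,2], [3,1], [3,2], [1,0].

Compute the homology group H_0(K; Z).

H_0 = Z.

Fix the vertex order 0 < 1 < 2 < 3 and write every simplex with vertices in increasing order. Then dim K = 1 and the simplices of K are:

  0-simplices (4): [0], [1], [2], [3]
  1-simplices (4): [0,1], [0,2], [1,3], [2,3]

Hence C_0 ≅ Z^4, C_1 ≅ Z^4.

∂_1: C_1 → C_0 maps an edge to its endpoints' difference, ∂[p,q] = q − p. For instance
  ∂[0,1] = [1] − [0].
The 4×4 boundary matrix has rank 3 and Smith normal form diag(1,1,1).

Now H_k = ker ∂_k / im ∂_{k+1}, so:

  H_0: rank C_0 − rank ∂_1 = 4 − 3 = 1, and the invariant factors of ∂_1 are all 1, so H_0 = Z.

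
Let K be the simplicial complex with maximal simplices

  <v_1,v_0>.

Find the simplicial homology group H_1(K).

H_1 = 0.

Take the total order v_0 < v_1 on the vertex set. Then K (dimension 1) consists of the simplices:

  0-simplices (2): [v_0], [v_1]
  1-simplices (1): [v_0,v_1]

giving chain groups C_0 ≅ Z^2, C_1 ≅ Z^1.

∂_1: C_1 → C_0 maps an edge to its endpoints' difference, ∂[p,q] = q − p.
This gives a 2×1 integer matrix of rank 1; reducing to Smith normal form yields diagonal entries (1).

Computing H_k = (kernel of ∂_k) / (image of ∂_{k+1}):

  H_1: rank ker ∂_1 − rank ∂_2 = (1 − 1) − 0 = 0, and there is no ∂_2, so H_1 ≅ 0.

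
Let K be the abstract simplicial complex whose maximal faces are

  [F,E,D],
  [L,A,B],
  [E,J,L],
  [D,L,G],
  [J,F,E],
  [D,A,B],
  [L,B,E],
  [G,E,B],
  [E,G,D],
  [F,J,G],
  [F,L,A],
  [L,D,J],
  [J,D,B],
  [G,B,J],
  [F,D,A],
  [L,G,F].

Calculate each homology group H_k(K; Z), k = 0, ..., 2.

H_0 ≅ Z,  H_1 ≅ Z^2,  H_2 ≅ Z.

Take the total order A < B < D < E < F < G < J < L on the vertex set. Then K (dimension 2) consists of the simplices:

  0-simplices (8): A, B, D, E, F, G, J, L
  1-simplices (24): AB, AD, AF, AL, BD, BE, BG, BJ, BL, DE, DF, DG, DJ, DL, EF, EG, EJ, EL, FG, FJ, FL, GJ, GL, JL
  2-simplices (16): ABD, ABL, ADF, AFL, BDJ, BEG, BEL, BGJ, DEF, DEG, DGL, DJL, EFJ, EJL, FGJ, FGL

Hence C_0 ≅ Z^8, C_1 ≅ Z^24, C_2 ≅ Z^16.

∂_1: C_1 → C_0 maps an edge to its endpoints' difference, ∂[p,q] = q − p. For instance
  ∂AB = B − A.
The 8×24 boundary matrix has rank 7 and Smith normal form diag(1,1,1,1,1,1,1).

The boundary map ∂_2: C_2 → C_1 acts by ∂[p,q,r] = [q,r] − [p,r] + [p,q]. For instance
  ∂ABL = BL − AL + AB,
  ∂BEL = EL − BL + BE.
This gives a 24×16 integer matrix of rank 15; reducing to Smith normal form yields diagonal entries (1,1,1,1,1,1,1,1,1,1,1,1,1,1,1).

Reading off H_k = ker ∂_k / im ∂_{k+1}:

  H_0: rank C_0 − rank ∂_1 = 8 − 7 = 1, and the invariant factors of ∂_1 are all 1, so H_0 ≅ Z.
  H_1: rank ker ∂_1 − rank ∂_2 = (24 − 7) − 15 = 2, and the invariant factors of ∂_2 are all 1, so H_1 ≅ Z^2.
  H_2: rank ker ∂_2 − rank ∂_3 = (16 − 15) − 0 = 1, and there is no ∂_3, so H_2 ≅ Z.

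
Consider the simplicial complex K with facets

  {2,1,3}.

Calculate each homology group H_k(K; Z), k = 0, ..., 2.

H_0 = Z,  H_1 = 0,  H_2 = 0.

Fix the vertex order 1 < 2 < 3 and write every simplex with vertices in increasing order. Then dim K = 2 and the simplices of K are:

  0-simplices (3): [1], [2], [3]
  1-simplices (3): [1,2], [1,3], [2,3]
  2-simplices (1): [1,2,3]

Hence C_0 ≅ Z^3, C_1 ≅ Z^3, C_2 ≅ Z^1.

Boundary ∂_1: C_1 → C_0 sends each edge [p,q] (with p < q) to q − p. For instance
  ∂[2,3] = [3] − [2].
The resulting 3×3 matrix has rank 2, and its Smith normal form has invariant factors (1,1).

Boundary ∂_2: C_2 → C_1 sends each 2-simplex [p,q,r] to [q,r] − [p,r] + [p,q]. For instance
  ∂[1,2,3] = [2,3] − [1,3] + [1,2].
The resulting 3×1 matrix has rank 1, and its Smith normal form has invariant factors (1).

Computing H_k = (kernel of ∂_k) / (image of ∂_{k+1}):

  H_0: rank C_0 − rank ∂_1 = 3 − 2 = 1, and the invariant factors of ∂_1 are all 1, so H_0 = Z.
  H_1: rank ker ∂_1 − rank ∂_2 = (3 − 2) − 1 = 0, and the invariant factors of ∂_2 are all 1, so H_1 = 0.
  H_2: rank ker ∂_2 − rank ∂_3 = (1 − 1) − 0 = 0, and there is no ∂_3, so H_2 = 0.

As a check, the Euler characteristic is 3 − 3 + 1 = 1, which agrees with 1 − 0 + 0 = 1.
(K is a triangulation of the 2-simplex.)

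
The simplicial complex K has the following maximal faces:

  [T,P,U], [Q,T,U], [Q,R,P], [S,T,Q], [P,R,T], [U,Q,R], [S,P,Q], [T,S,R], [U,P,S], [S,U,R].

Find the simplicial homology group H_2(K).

Order the vertices as P < Q < R < S < T < U. Listing each simplex with vertices in this order, K has dimension 2 with simplices:

  0-simplices (6): P, Q, R, S, T, U
  1-simplices (15): PQ, PR, PS, PT, PU, QR, QS, QT, QU, RS, RT, RU, ST, SU, TU
  2-simplices (10): PQR, PQS, PRT, PSU, PTU, QRU, QST, QTU, RST, RSU

giving chain groups C_0 ≅ Z^6, C_1 ≅ Z^15, C_2 ≅ Z^10.

The boundary map ∂_1: C_1 → C_0 is given by ∂[p,q] = [q] − [p]. For instance
  ∂RS = S − R.
As a 6×15 matrix over Z this has rank 5, with invariant factors (1,1,1,1,1).

∂_2: C_2 → C_1 acts by ∂[p,q,r] = [q,r] − [p,r] + [p,q]. For instance
  ∂RSU = SU − RU + RS,
  ∂PQS = QS − PS + PQ.
This gives a 15×10 integer matrix of rank 10; reducing to Smith normal form yields diagonal entries (1,1,1,1,1,1,1,1,1,2).

Computing H_k = (kernel of ∂_k) / (image of ∂_{k+1}):

  H_2: rank ker ∂_2 − rank ∂_3 = (10 − 10) − 0 = 0, and there is no ∂_3, so H_2 ≅ 0.

H_2 ≅ 0.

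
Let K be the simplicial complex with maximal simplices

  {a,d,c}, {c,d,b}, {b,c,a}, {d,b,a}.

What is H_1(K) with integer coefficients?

H_1 ≅ 0.

K has 4 vertices, 6 edges, 4 triangles.
rank ∂_1 = 3, rank ∂_2 = 3 ⇒ b_1 = 6 − 3 − 3 = 0; all invariant factors of ∂_2 are 1 so no torsion. So H_1 ≅ 0.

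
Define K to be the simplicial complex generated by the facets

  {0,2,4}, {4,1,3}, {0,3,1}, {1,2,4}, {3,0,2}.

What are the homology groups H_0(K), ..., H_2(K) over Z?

H_0 = Z,  H_1 = Z,  H_2 = 0.

Take the total order 0 < 1 < 2 < 3 < 4 on the vertex set. Then K (dimension 2) consists of the simplices:

  0-simplices (5): [0], [1], [2], [3], [4]
  1-simplices (10): [0,1], [0,2], [0,3], [0,4], [1,2], [1,3], [1,4], [2,3], [2,4], [3,4]
  2-simplices (5): [0,1,3], [0,2,3], [0,2,4], [1,2,4], [1,3,4]

giving chain groups C_0 ≅ Z^5, C_1 ≅ Z^10, C_2 ≅ Z^5.

Boundary ∂_1: C_1 → C_0 is given by ∂[p,q] = [q] − [p]. For instance
  ∂[1,2] = [2] − [1].
The 5×10 boundary matrix has rank 4 and Smith normal form diag(1,1,1,1).

The boundary map ∂_2: C_2 → C_1 acts by ∂[p,q,r] = [q,r] − [p,r] + [p,q]. For instance
  ∂[0,2,3] = [2,3] − [0,3] + [0,2],
  ∂[0,1,3] = [1,3] − [0,3] + [0,1].
The resulting 10×5 matrix has rank 5, and its Smith normal form has invariant factors (1,1,1,1,1).

Reading off H_k = ker ∂_k / im ∂_{k+1}:

  H_0: rank C_0 − rank ∂_1 = 5 − 4 = 1, and the invariant factors of ∂_1 are all 1, so H_0 = Z.
  H_1: rank ker ∂_1 − rank ∂_2 = (10 − 4) − 5 = 1, and the invariant factors of ∂_2 are all 1, so H_1 = Z.
  H_2: rank ker ∂_2 − rank ∂_3 = (5 − 5) − 0 = 0, and there is no ∂_3, so H_2 = 0.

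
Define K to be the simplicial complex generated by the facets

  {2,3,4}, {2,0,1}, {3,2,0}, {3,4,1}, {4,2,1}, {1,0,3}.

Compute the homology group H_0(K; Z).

H_0 = Z.

K has 5 vertices, 9 edges, 6 triangles.
rank ∂_0 = 0, rank ∂_1 = 4 ⇒ b_0 = 5 − 0 − 4 = 1; all invariant factors of ∂_1 are 1 so no torsion. So H_0 = Z.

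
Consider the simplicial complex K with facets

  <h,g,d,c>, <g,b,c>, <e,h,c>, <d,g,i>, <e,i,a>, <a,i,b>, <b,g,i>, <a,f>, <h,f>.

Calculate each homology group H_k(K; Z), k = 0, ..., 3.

H_0 ≅ Z,  H_1 ≅ Z^2,  H_2 = 0,  H_3 = 0.

We work with the vertex ordering a < b < c < d < e < f < g < h < i. The simplices of K, each written with vertices in increasing order, are:

  0-simplices (9): a, b, c, d, e, f, g, h, i
  1-simplices (19): ab, ae, af, ai, bc, bg, bi, cd, ce, cg, ch, dg, dh, di, eh, ei, fh, gh, gi
  2-simplices (10): abi, aei, bcg, bgi, cdg, cdh, ceh, cgh, dgh, dgi
  3-simplices (1): cdgh

so the chain groups are C_0 ≅ Z^9, C_1 ≅ Z^19, C_2 ≅ Z^10, C_3 ≅ Z^1.

Boundary ∂_1: C_1 → C_0 maps an edge to its endpoints' difference, ∂[p,q] = q − p. For instance
  ∂dg = g − d.
The resulting 9×19 matrix has rank 8, and its Smith normal form has invariant factors (1,1,1,1,1,1,1,1).

Boundary ∂_2: C_2 → C_1 sends each 2-simplex [p,q,r] to [q,r] − [p,r] + [p,q]. For instance
  ∂dgh = gh − dh + dg,
  ∂dgi = gi − di + dg.
This gives a 19×10 integer matrix of rank 9; reducing to Smith normal form yields diagonal entries (1,1,1,1,1,1,1,1,1).

Boundary ∂_3: C_3 → C_2 sends each 3-simplex σ to the alternating sum Σ_i (−1)^i (σ with its i-th vertex removed). For instance
  ∂cdgh = dgh − cgh + cdh − cdg.
This gives a 10×1 integer matrix of rank 1; reducing to Smith normal form yields diagonal entries (1).

Computing H_k = (kernel of ∂_k) / (image of ∂_{k+1}):

  H_0: rank C_0 − rank ∂_1 = 9 − 8 = 1, and the invariant factors of ∂_1 are all 1, so H_0 ≅ Z.
  H_1: rank ker ∂_1 − rank ∂_2 = (19 − 8) − 9 = 2, and the invariant factors of ∂_2 are all 1, so H_1 ≅ Z^2.
  H_2: rank ker ∂_2 − rank ∂_3 = (10 − 9) − 1 = 0, and the invariant factors of ∂_3 are all 1, so H_2 ≅ 0.
  H_3: rank ker ∂_3 − rank ∂_4 = (1 − 1) − 0 = 0, and there is no ∂_4, so H_3 ≅ 0.

As a check, the Euler characteristic is 9 − 19 + 10 − 1 = -1, which agrees with 1 − 2 + 0 − 0 = -1.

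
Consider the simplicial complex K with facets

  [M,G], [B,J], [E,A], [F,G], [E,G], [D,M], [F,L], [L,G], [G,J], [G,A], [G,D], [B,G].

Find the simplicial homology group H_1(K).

Take the total order A < B < D < E < F < G < J < L < M on the vertex set. Then K (dimension 1) consists of the simplices:

  0-simplices (9): A, B, D, E, F, G, J, L, M
  1-simplices (12): AE, AG, BG, BJ, DG, DM, EG, FG, FL, GJ, GL, GM

so the chain groups are C_0 ≅ Z^9, C_1 ≅ Z^12.

The boundary map ∂_1: C_1 → C_0 maps an edge to its endpoints' difference, ∂[p,q] = q − p. For instance
  ∂GL = L − G.
As a 9×12 matrix over Z this has rank 8, with invariant factors (1,1,1,1,1,1,1,1).

Now H_k = ker ∂_k / im ∂_{k+1}, so:

  H_1: rank ker ∂_1 − rank ∂_2 = (12 − 8) − 0 = 4, and there is no ∂_2, so H_1 ≅ Z^4.

(K is a triangulation of a wedge of 4 circles.)

H_1 = Z^4.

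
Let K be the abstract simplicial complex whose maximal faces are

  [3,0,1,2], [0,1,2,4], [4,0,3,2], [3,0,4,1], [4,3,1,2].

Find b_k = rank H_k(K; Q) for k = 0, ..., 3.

b_0 = 1, b_1 = 0, b_2 = 0, b_3 = 1.

Take the total order 0 < 1 < 2 < 3 < 4 on the vertex set. Then K (dimension 3) consists of the simplices:

  0-simplices (5): [0], [1], [2], [3], [4]
  1-simplices (10): [0,1], [0,2], [0,3], [0,4], [1,2], [1,3], [1,4], [2,3], [2,4], [3,4]
  2-simplices (10): [0,1,2], [0,1,3], [0,1,4], [0,2,3], [0,2,4], [0,3,4], [1,2,3], [1,2,4], [1,3,4], [2,3,4]
  3-simplices (5): [0,1,2,3], [0,1,2,4], [0,1,3,4], [0,2,3,4], [1,2,3,4]

Hence C_0 ≅ Z^5, C_1 ≅ Z^10, C_2 ≅ Z^10, C_3 ≅ Z^5.

Boundary ∂_1: C_1 → C_0 maps an edge to its endpoints' difference, ∂[p,q] = q − p. For instance
  ∂[1,2] = [2] − [1].
The 5×10 boundary matrix has rank 4 and Smith normal form diag(1,1,1,1).

Boundary ∂_2: C_2 → C_1 sends each 2-simplex [p,q,r] to [q,r] − [p,r] + [p,q]. For instance
  ∂[0,1,2] = [1,2] − [0,2] + [0,1],
  ∂[1,2,4] = [2,4] − [1,4] + [1,2].
As a 10×10 matrix over Z this has rank 6, with invariant factors (1,1,1,1,1,1).

Boundary ∂_3: C_3 → C_2 sends each 3-simplex σ to the alternating sum Σ_i (−1)^i (σ with its i-th vertex removed). For instance
  ∂[1,2,3,4] = [2,3,4] − [1,3,4] + [1,2,4] − [1,2,3],
  ∂[0,1,3,4] = [1,3,4] − [0,3,4] + [0,1,4] − [0,1,3].
As a 10×5 matrix over Z this has rank 4, with invariant factors (1,1,1,1).

From H_k ≅ ker(∂_k) / im(∂_{k+1}) we obtain:

  H_0: rank C_0 − rank ∂_1 = 5 − 4 = 1, and the invariant factors of ∂_1 are all 1, so H_0 = Z.
  H_1: rank ker ∂_1 − rank ∂_2 = (10 − 4) − 6 = 0, and the invariant factors of ∂_2 are all 1, so H_1 = 0.
  H_2: rank ker ∂_2 − rank ∂_3 = (10 − 6) − 4 = 0, and the invariant factors of ∂_3 are all 1, so H_2 = 0.
  H_3: rank ker ∂_3 − rank ∂_4 = (5 − 4) − 0 = 1, and there is no ∂_4, so H_3 = Z.

Hence the Betti numbers are b_0 = 1, b_1 = 0, b_2 = 0, b_3 = 1.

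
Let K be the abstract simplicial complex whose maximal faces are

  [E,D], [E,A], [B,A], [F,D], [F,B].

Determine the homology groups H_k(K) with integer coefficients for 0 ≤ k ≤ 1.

Take the total order A < B < D < E < F on the vertex set. Then K (dimension 1) consists of the simplices:

  0-simplices (5): A, B, D, E, F
  1-simplices (5): AB, AE, BF, DE, DF

Hence C_0 ≅ Z^5, C_1 ≅ Z^5.

Boundary ∂_1: C_1 → C_0 maps an edge to its endpoints' difference, ∂[p,q] = q − p.
This gives a 5×5 integer matrix of rank 4; reducing to Smith normal form yields diagonal entries (1,1,1,1).

Computing H_k = (kernel of ∂_k) / (image of ∂_{k+1}):

  H_0: rank C_0 − rank ∂_1 = 5 − 4 = 1, and the invariant factors of ∂_1 are all 1, so H_0 = Z.
  H_1: rank ker ∂_1 − rank ∂_2 = (5 − 4) − 0 = 1, and there is no ∂_2, so H_1 = Z.

(K is a triangulation of the circle S^1.)

H_0 ≅ Z,  H_1 ≅ Z.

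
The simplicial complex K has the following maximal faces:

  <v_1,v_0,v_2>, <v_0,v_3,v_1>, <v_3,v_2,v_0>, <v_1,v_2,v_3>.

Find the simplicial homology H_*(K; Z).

K has 4 vertices, 6 edges, 4 triangles.
rank ∂_0 = 0, rank ∂_1 = 3 ⇒ b_0 = 4 − 0 − 3 = 1; all invariant factors of ∂_1 are 1 so no torsion. So H_0 = Z.
rank ∂_1 = 3, rank ∂_2 = 3 ⇒ b_1 = 6 − 3 − 3 = 0; all invariant factors of ∂_2 are 1 so no torsion. So H_1 = 0.
rank ∂_2 = 3, rank ∂_3 = 0 ⇒ b_2 = 4 − 3 − 0 = 1. So H_2 = Z.

H_0 = Z,  H_1 = 0,  H_2 = Z.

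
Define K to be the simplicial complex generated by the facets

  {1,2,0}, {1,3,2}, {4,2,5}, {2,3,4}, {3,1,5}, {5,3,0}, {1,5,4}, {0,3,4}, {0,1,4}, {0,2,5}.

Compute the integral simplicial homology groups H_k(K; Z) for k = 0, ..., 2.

H_0 = Z,  H_1 = Z/2Z,  H_2 = 0.

Take the total order 0 < 1 < 2 < 3 < 4 < 5 on the vertex set. Then K (dimension 2) consists of the simplices:

  0-simplices (6): [0], [1], [2], [3], [4], [5]
  1-simplices (15): [0,1], [0,2], [0,3], [0,4], [0,5], [1,2], [1,3], [1,4], [1,5], [2,3], [2,4], [2,5], [3,4], [3,5], [4,5]
  2-simplices (10): [0,1,2], [0,1,4], [0,2,5], [0,3,4], [0,3,5], [1,2,3], [1,3,5], [1,4,5], [2,3,4], [2,4,5]

so the chain groups are C_0 ≅ Z^6, C_1 ≅ Z^15, C_2 ≅ Z^10.

The boundary map ∂_1: C_1 → C_0 maps an edge to its endpoints' difference, ∂[p,q] = q − p. For instance
  ∂[3,4] = [4] − [3].
The 6×15 boundary matrix has rank 5 and Smith normal form diag(1,1,1,1,1).

∂_2: C_2 → C_1 acts by ∂[p,q,r] = [q,r] − [p,r] + [p,q]. For instance
  ∂[1,2,3] = [2,3] − [1,3] + [1,2],
  ∂[1,4,5] = [4,5] − [1,5] + [1,4].
As a 15×10 matrix over Z this has rank 10, with invariant factors (1,1,1,1,1,1,1,1,1,2).

From H_k ≅ ker(∂_k) / im(∂_{k+1}) we obtain:

  H_0: rank C_0 − rank ∂_1 = 6 − 5 = 1, and the invariant factors of ∂_1 are all 1, so H_0 ≅ Z.
  H_1: rank ker ∂_1 − rank ∂_2 = (15 − 5) − 10 = 0, and ∂_2 has invariant factor 2 > 1, so H_1 ≅ Z/2Z.
  H_2: rank ker ∂_2 − rank ∂_3 = (10 − 10) − 0 = 0, and there is no ∂_3, so H_2 ≅ 0.

As a check, the Euler characteristic is 6 − 15 + 10 = 1, which agrees with 1 − 0 + 0 = 1.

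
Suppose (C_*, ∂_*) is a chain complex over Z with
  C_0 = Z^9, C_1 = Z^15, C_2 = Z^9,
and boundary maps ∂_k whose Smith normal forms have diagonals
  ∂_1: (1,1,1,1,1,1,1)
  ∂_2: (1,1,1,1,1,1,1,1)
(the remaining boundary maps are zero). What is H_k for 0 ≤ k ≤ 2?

H_0 ≅ Z^2,  H_1 = 0,  H_2 ≅ Z.

H_0: b_0 = 9 − 0 − 7 = 2; torsion from ∂_1 factors > 1: none. So H_0 ≅ Z^2.
H_1: b_1 = 15 − 7 − 8 = 0; torsion from ∂_2 factors > 1: none. So H_1 ≅ 0.
H_2: b_2 = 9 − 8 − 0 = 1; torsion from ∂_3 factors > 1: none. So H_2 ≅ Z.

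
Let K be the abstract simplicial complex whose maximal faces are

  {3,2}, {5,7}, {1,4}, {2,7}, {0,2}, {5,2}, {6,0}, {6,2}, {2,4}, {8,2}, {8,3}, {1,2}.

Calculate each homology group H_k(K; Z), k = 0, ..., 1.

H_0 = Z,  H_1 = Z^4.

Fix the vertex order 0 < 1 < 2 < 3 < 4 < 5 < 6 < 7 < 8 and write every simplex with vertices in increasing order. Then dim K = 1 and the simplices of K are:

  0-simplices (9): [0], [1], [2], [3], [4], [5], [6], [7], [8]
  1-simplices (12): [0,2], [0,6], [1,2], [1,4], [2,3], [2,4], [2,5], [2,6], [2,7], [2,8], [3,8], [5,7]

Hence C_0 ≅ Z^9, C_1 ≅ Z^12.

∂_1: C_1 → C_0 is given by ∂[p,q] = [q] − [p]. For instance
  ∂[2,7] = [7] − [2].
This gives a 9×12 integer matrix of rank 8; reducing to Smith normal form yields diagonal entries (1,1,1,1,1,1,1,1).

Computing H_k = (kernel of ∂_k) / (image of ∂_{k+1}):

  H_0: rank C_0 − rank ∂_1 = 9 − 8 = 1, and the invariant factors of ∂_1 are all 1, so H_0 ≅ Z.
  H_1: rank ker ∂_1 − rank ∂_2 = (12 − 8) − 0 = 4, and there is no ∂_2, so H_1 ≅ Z^4.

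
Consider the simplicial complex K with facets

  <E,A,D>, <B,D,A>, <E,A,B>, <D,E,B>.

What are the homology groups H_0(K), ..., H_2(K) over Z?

H_0 ≅ Z,  H_1 = 0,  H_2 ≅ Z.

Take the total order A < B < D < E on the vertex set. Then K (dimension 2) consists of the simplices:

  0-simplices (4): A, B, D, E
  1-simplices (6): AB, AD, AE, BD, BE, DE
  2-simplices (4): ABD, ABE, ADE, BDE

so the chain groups are C_0 ≅ Z^4, C_1 ≅ Z^6, C_2 ≅ Z^4.

The boundary map ∂_1: C_1 → C_0 is given by ∂[p,q] = [q] − [p].
The 4×6 boundary matrix has rank 3 and Smith normal form diag(1,1,1).

∂_2: C_2 → C_1 sends each 2-simplex [p,q,r] to [q,r] − [p,r] + [p,q]. For instance
  ∂ABE = BE − AE + AB,
  ∂ADE = DE − AE + AD.
The resulting 6×4 matrix has rank 3, and its Smith normal form has invariant factors (1,1,1).

Now H_k = ker ∂_k / im ∂_{k+1}, so:

  H_0: rank C_0 − rank ∂_1 = 4 − 3 = 1, and the invariant factors of ∂_1 are all 1, so H_0 ≅ Z.
  H_1: rank ker ∂_1 − rank ∂_2 = (6 − 3) − 3 = 0, and the invariant factors of ∂_2 are all 1, so H_1 ≅ 0.
  H_2: rank ker ∂_2 − rank ∂_3 = (4 − 3) − 0 = 1, and there is no ∂_3, so H_2 ≅ Z.

As a check, the Euler characteristic is 4 − 6 + 4 = 2, which agrees with 1 − 0 + 1 = 2.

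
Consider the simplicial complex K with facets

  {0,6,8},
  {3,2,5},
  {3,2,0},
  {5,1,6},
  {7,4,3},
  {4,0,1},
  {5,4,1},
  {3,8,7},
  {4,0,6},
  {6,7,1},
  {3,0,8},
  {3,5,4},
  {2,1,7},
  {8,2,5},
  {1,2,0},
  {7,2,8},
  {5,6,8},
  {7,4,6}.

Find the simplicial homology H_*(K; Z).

We work with the vertex ordering 0 < 1 < 2 < 3 < 4 < 5 < 6 < 7 < 8. The simplices of K, each written with vertices in increasing order, are:

  0-simplices (9): [0], [1], [2], [3], [4], [5], [6], [7], [8]
  1-simplices (27): (27 of them)
  2-simplices (18): [0,1,2], [0,1,4], [0,2,3], [0,3,8], [0,4,6], [0,6,8], [1,2,7], [1,4,5], [1,5,6], [1,6,7], [2,3,5], [2,5,8], [2,7,8], [3,4,5], [3,4,7], [3,7,8], [4,6,7], [5,6,8]

giving chain groups C_0 ≅ Z^9, C_1 ≅ Z^27, C_2 ≅ Z^18.

The boundary map ∂_1: C_1 → C_0 maps an edge to its endpoints' difference, ∂[p,q] = q − p. For instance
  ∂[2,3] = [3] − [2].
The resulting 9×27 matrix has rank 8, and its Smith normal form has invariant factors (1,1,1,1,1,1,1,1).

∂_2: C_2 → C_1 maps a triangle to the signed sum of its edges. For instance
  ∂[2,5,8] = [5,8] − [2,8] + [2,5],
  ∂[0,2,3] = [2,3] − [0,3] + [0,2].
This gives a 27×18 integer matrix of rank 18; reducing to Smith normal form yields diagonal entries (1,1,1,1,1,1,1,1,1,1,1,1,1,1,1,1,1,2).

Reading off H_k = ker ∂_k / im ∂_{k+1}:

  H_0: rank C_0 − rank ∂_1 = 9 − 8 = 1, and the invariant factors of ∂_1 are all 1, so H_0 = Z.
  H_1: rank ker ∂_1 − rank ∂_2 = (27 − 8) − 18 = 1, and ∂_2 has invariant factor 2 > 1, so H_1 = Z × Z/2.
  H_2: rank ker ∂_2 − rank ∂_3 = (18 − 18) − 0 = 0, and there is no ∂_3, so H_2 = 0.

H_0 = Z,  H_1 = Z × Z/2,  H_2 = 0.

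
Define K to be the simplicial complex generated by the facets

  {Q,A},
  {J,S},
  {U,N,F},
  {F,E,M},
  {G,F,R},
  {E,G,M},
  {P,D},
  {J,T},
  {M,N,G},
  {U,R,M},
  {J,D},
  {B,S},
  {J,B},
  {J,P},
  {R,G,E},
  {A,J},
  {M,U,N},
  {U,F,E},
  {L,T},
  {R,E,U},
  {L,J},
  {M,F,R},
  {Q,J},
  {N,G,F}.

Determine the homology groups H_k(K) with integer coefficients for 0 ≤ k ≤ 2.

Fix the vertex order A < B < D < E < F < G < J < L < M < N < P < Q < R < S < T < U and write every simplex with vertices in increasing order. Then dim K = 2 and the simplices of K are:

  0-simplices (16): A, B, D, E, F, G, J, L, M, N, P, Q, R, S, T, U
  1-simplices (30): AJ, AQ, BJ, BS, DJ, DP, EF, EG, EM, ER, EU, FG, FM, FN, FR, FU, GM, GN, GR, JL, JP, JQ, JS, JT, LT, MN, MR, MU, NU, RU
  2-simplices (12): EFM, EFU, EGM, EGR, ERU, FGN, FGR, FMR, FNU, GMN, MNU, MRU

giving chain groups C_0 ≅ Z^16, C_1 ≅ Z^30, C_2 ≅ Z^12.

Boundary ∂_1: C_1 → C_0 is given by ∂[p,q] = [q] − [p].
The 16×30 boundary matrix has rank 14 and Smith normal form diag(1,1,1,1,1,1,1,1,1,1,1,1,1,1).

∂_2: C_2 → C_1 acts by ∂[p,q,r] = [q,r] − [p,r] + [p,q]. For instance
  ∂FNU = NU − FU + FN,
  ∂EGR = GR − ER + EG.
The 30×12 boundary matrix has rank 12 and Smith normal form diag(1,1,1,1,1,1,1,1,1,1,1,2).

Computing H_k = (kernel of ∂_k) / (image of ∂_{k+1}):

  H_0: rank C_0 − rank ∂_1 = 16 − 14 = 2, and the invariant factors of ∂_1 are all 1, so H_0 ≅ Z^2.
  H_1: rank ker ∂_1 − rank ∂_2 = (30 − 14) − 12 = 4, and ∂_2 has invariant factor 2 > 1, so H_1 ≅ Z^4 ⊕ Z/2Z.
  H_2: rank ker ∂_2 − rank ∂_3 = (12 − 12) − 0 = 0, and there is no ∂_3, so H_2 ≅ 0.

H_0 ≅ Z^2,  H_1 ≅ Z^4 ⊕ Z/2Z,  H_2 = 0.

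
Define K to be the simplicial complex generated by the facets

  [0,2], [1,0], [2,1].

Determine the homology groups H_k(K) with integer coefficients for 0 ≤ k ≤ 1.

K has 3 vertices, 3 edges.
rank ∂_0 = 0, rank ∂_1 = 2 ⇒ b_0 = 3 − 0 − 2 = 1; all invariant factors of ∂_1 are 1 so no torsion. So H_0 = Z.
rank ∂_1 = 2, rank ∂_2 = 0 ⇒ b_1 = 3 − 2 − 0 = 1. So H_1 = Z.

H_0 ≅ Z,  H_1 ≅ Z.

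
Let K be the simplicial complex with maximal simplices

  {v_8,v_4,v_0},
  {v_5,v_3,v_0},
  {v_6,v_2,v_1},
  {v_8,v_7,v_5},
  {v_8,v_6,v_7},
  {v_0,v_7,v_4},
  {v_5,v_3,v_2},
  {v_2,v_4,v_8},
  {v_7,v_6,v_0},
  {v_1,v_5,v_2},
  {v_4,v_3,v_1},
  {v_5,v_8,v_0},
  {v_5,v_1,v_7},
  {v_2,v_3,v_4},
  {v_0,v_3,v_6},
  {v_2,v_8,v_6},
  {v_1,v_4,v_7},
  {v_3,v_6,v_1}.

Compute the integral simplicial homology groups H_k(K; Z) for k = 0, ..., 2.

H_0 = Z,  H_1 = Z ⊕ Z_2,  H_2 = 0.

Take the total order v_0 < v_1 < v_2 < v_3 < v_4 < v_5 < v_6 < v_7 < v_8 on the vertex set. Then K (dimension 2) consists of the simplices:

  0-simplices (9): [v_0], [v_1], [v_2], [v_3], [v_4], [v_5], [v_6], [v_7], [v_8]
  1-simplices (27): (27 of them)
  2-simplices (18): (18 of them)

so the chain groups are C_0 ≅ Z^9, C_1 ≅ Z^27, C_2 ≅ Z^18.

Boundary ∂_1: C_1 → C_0 maps an edge to its endpoints' difference, ∂[p,q] = q − p.
The resulting 9×27 matrix has rank 8, and its Smith normal form has invariant factors (1,1,1,1,1,1,1,1).

∂_2: C_2 → C_1 maps a triangle to the signed sum of its edges. For instance
  ∂[v_6,v_7,v_8] = [v_7,v_8] − [v_6,v_8] + [v_6,v_7],
  ∂[v_0,v_4,v_8] = [v_4,v_8] − [v_0,v_8] + [v_0,v_4].
The resulting 27×18 matrix has rank 18, and its Smith normal form has invariant factors (1,1,1,1,1,1,1,1,1,1,1,1,1,1,1,1,1,2).

Reading off H_k = ker ∂_k / im ∂_{k+1}:

  H_0: rank C_0 − rank ∂_1 = 9 − 8 = 1, and the invariant factors of ∂_1 are all 1, so H_0 ≅ Z.
  H_1: rank ker ∂_1 − rank ∂_2 = (27 − 8) − 18 = 1, and ∂_2 has invariant factor 2 > 1, so H_1 ≅ Z ⊕ Z_2.
  H_2: rank ker ∂_2 − rank ∂_3 = (18 − 18) − 0 = 0, and there is no ∂_3, so H_2 ≅ 0.

As a check, the Euler characteristic is 9 − 27 + 18 = 0, which agrees with 1 − 1 + 0 = 0.
(K is a triangulation of the Klein bottle.)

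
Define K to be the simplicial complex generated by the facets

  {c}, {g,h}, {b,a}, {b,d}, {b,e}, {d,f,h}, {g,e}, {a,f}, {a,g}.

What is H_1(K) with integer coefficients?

We work with the vertex ordering a < b < c < d < e < f < g < h. The simplices of K, each written with vertices in increasing order, are:

  0-simplices (8): a, b, c, d, e, f, g, h
  1-simplices (10): ab, af, ag, bd, be, df, dh, eg, fh, gh
  2-simplices (1): dfh

giving chain groups C_0 ≅ Z^8, C_1 ≅ Z^10, C_2 ≅ Z^1.

Boundary ∂_1: C_1 → C_0 is given by ∂[p,q] = [q] − [p]. For instance
  ∂df = f − d.
The resulting 8×10 matrix has rank 6, and its Smith normal form has invariant factors (1,1,1,1,1,1).

∂_2: C_2 → C_1 maps a triangle to the signed sum of its edges. For instance
  ∂dfh = fh − dh + df.
This gives a 10×1 integer matrix of rank 1; reducing to Smith normal form yields diagonal entries (1).

Computing H_k = (kernel of ∂_k) / (image of ∂_{k+1}):

  H_1: rank ker ∂_1 − rank ∂_2 = (10 − 6) − 1 = 3, and the invariant factors of ∂_2 are all 1, so H_1 = Z^3.

H_1 = Z^3.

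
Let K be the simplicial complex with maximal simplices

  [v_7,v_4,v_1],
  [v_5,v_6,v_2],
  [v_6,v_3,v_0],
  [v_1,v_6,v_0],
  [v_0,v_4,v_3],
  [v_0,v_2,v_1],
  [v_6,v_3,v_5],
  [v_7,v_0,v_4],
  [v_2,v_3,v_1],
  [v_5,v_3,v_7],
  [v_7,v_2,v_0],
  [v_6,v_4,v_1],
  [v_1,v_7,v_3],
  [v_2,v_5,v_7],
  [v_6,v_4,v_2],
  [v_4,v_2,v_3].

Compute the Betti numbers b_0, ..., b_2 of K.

Order the vertices as v_0 < v_1 < v_2 < v_3 < v_4 < v_5 < v_6 < v_7. Listing each simplex with vertices in this order, K has dimension 2 with simplices:

  0-simplices (8): [v_0], [v_1], [v_2], [v_3], [v_4], [v_5], [v_6], [v_7]
  1-simplices (24): (24 of them)
  2-simplices (16): (16 of them)

so the chain groups are C_0 ≅ Z^8, C_1 ≅ Z^24, C_2 ≅ Z^16.

∂_1: C_1 → C_0 maps an edge to its endpoints' difference, ∂[p,q] = q − p.
This gives a 8×24 integer matrix of rank 7; reducing to Smith normal form yields diagonal entries (1,1,1,1,1,1,1).

∂_2: C_2 → C_1 acts by ∂[p,q,r] = [q,r] − [p,r] + [p,q]. For instance
  ∂[v_0,v_1,v_6] = [v_1,v_6] − [v_0,v_6] + [v_0,v_1],
  ∂[v_2,v_3,v_4] = [v_3,v_4] − [v_2,v_4] + [v_2,v_3].
The resulting 24×16 matrix has rank 15, and its Smith normal form has invariant factors (1,1,1,1,1,1,1,1,1,1,1,1,1,1,1).

Reading off H_k = ker ∂_k / im ∂_{k+1}:

  H_0: rank C_0 − rank ∂_1 = 8 − 7 = 1, and the invariant factors of ∂_1 are all 1, so H_0 ≅ Z.
  H_1: rank ker ∂_1 − rank ∂_2 = (24 − 7) − 15 = 2, and the invariant factors of ∂_2 are all 1, so H_1 ≅ Z^2.
  H_2: rank ker ∂_2 − rank ∂_3 = (16 − 15) − 0 = 1, and there is no ∂_3, so H_2 ≅ Z.

Hence the Betti numbers are b_0 = 1, b_1 = 2, b_2 = 1.

b_0 = 1, b_1 = 2, b_2 = 1.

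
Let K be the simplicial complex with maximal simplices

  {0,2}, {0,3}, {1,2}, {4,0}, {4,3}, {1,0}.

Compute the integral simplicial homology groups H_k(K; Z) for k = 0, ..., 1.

H_0 ≅ Z,  H_1 ≅ Z^2.

We work with the vertex ordering 0 < 1 < 2 < 3 < 4. The simplices of K, each written with vertices in increasing order, are:

  0-simplices (5): [0], [1], [2], [3], [4]
  1-simplices (6): [0,1], [0,2], [0,3], [0,4], [1,2], [3,4]

Hence C_0 ≅ Z^5, C_1 ≅ Z^6.

The boundary map ∂_1: C_1 → C_0 maps an edge to its endpoints' difference, ∂[p,q] = q − p.
The 5×6 boundary matrix has rank 4 and Smith normal form diag(1,1,1,1).

Reading off H_k = ker ∂_k / im ∂_{k+1}:

  H_0: rank C_0 − rank ∂_1 = 5 − 4 = 1, and the invariant factors of ∂_1 are all 1, so H_0 = Z.
  H_1: rank ker ∂_1 − rank ∂_2 = (6 − 4) − 0 = 2, and there is no ∂_2, so H_1 = Z^2.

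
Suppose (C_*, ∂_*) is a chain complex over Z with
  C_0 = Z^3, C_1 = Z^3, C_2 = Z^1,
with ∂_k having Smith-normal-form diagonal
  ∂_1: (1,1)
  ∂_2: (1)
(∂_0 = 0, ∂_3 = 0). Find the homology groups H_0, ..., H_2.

H_0 ≅ Z,  H_1 = 0,  H_2 = 0.

H_0: b_0 = 3 − 0 − 2 = 1; torsion from ∂_1 factors > 1: none. So H_0 ≅ Z.
H_1: b_1 = 3 − 2 − 1 = 0; torsion from ∂_2 factors > 1: none. So H_1 ≅ 0.
H_2: b_2 = 1 − 1 − 0 = 0; torsion from ∂_3 factors > 1: none. So H_2 ≅ 0.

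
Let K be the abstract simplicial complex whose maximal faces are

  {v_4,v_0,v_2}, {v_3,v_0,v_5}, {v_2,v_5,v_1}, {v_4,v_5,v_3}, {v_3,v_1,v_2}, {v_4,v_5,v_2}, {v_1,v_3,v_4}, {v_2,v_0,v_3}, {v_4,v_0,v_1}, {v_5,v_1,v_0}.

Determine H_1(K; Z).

Fix the vertex order v_0 < v_1 < v_2 < v_3 < v_4 < v_5 and write every simplex with vertices in increasing order. Then dim K = 2 and the simplices of K are:

  0-simplices (6): [v_0], [v_1], [v_2], [v_3], [v_4], [v_5]
  1-simplices (15): (15 of them)
  2-simplices (10): [v_0,v_1,v_4], [v_0,v_1,v_5], [v_0,v_2,v_3], [v_0,v_2,v_4], [v_0,v_3,v_5], [v_1,v_2,v_3], [v_1,v_2,v_5], [v_1,v_3,v_4], [v_2,v_4,v_5], [v_3,v_4,v_5]

giving chain groups C_0 ≅ Z^6, C_1 ≅ Z^15, C_2 ≅ Z^10.

Boundary ∂_1: C_1 → C_0 is given by ∂[p,q] = [q] − [p]. For instance
  ∂[v_2,v_4] = [v_4] − [v_2].
The 6×15 boundary matrix has rank 5 and Smith normal form diag(1,1,1,1,1).

∂_2: C_2 → C_1 maps a triangle to the signed sum of its edges. For instance
  ∂[v_2,v_4,v_5] = [v_4,v_5] − [v_2,v_5] + [v_2,v_4],
  ∂[v_0,v_2,v_4] = [v_2,v_4] − [v_0,v_4] + [v_0,v_2].
As a 15×10 matrix over Z this has rank 10, with invariant factors (1,1,1,1,1,1,1,1,1,2).

Now H_k = ker ∂_k / im ∂_{k+1}, so:

  H_1: rank ker ∂_1 − rank ∂_2 = (15 − 5) − 10 = 0, and ∂_2 has invariant factor 2 > 1, so H_1 ≅ Z_2.

H_1 = Z_2.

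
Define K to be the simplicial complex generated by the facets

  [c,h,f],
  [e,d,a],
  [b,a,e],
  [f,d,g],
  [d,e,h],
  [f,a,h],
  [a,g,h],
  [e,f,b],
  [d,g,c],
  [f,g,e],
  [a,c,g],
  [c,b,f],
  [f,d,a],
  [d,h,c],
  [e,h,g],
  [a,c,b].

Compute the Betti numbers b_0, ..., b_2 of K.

b_0 = 1, b_1 = 2, b_2 = 1.

We work with the vertex ordering a < b < c < d < e < f < g < h. The simplices of K, each written with vertices in increasing order, are:

  0-simplices (8): a, b, c, d, e, f, g, h
  1-simplices (24): ab, ac, ad, ae, af, ag, ah, bc, be, bf, cd, cf, cg, ch, de, df, dg, dh, ef, eg, eh, fg, fh, gh
  2-simplices (16): abc, abe, acg, ade, adf, afh, agh, bcf, bef, cdg, cdh, cfh, deh, dfg, efg, egh

Hence C_0 ≅ Z^8, C_1 ≅ Z^24, C_2 ≅ Z^16.

Boundary ∂_1: C_1 → C_0 maps an edge to its endpoints' difference, ∂[p,q] = q − p.
As a 8×24 matrix over Z this has rank 7, with invariant factors (1,1,1,1,1,1,1).

Boundary ∂_2: C_2 → C_1 sends each 2-simplex [p,q,r] to [q,r] − [p,r] + [p,q]. For instance
  ∂agh = gh − ah + ag,
  ∂adf = df − af + ad.
This gives a 24×16 integer matrix of rank 15; reducing to Smith normal form yields diagonal entries (1,1,1,1,1,1,1,1,1,1,1,1,1,1,1).

Computing H_k = (kernel of ∂_k) / (image of ∂_{k+1}):

  H_0: rank C_0 − rank ∂_1 = 8 − 7 = 1, and the invariant factors of ∂_1 are all 1, so H_0 ≅ Z.
  H_1: rank ker ∂_1 − rank ∂_2 = (24 − 7) − 15 = 2, and the invariant factors of ∂_2 are all 1, so H_1 ≅ Z^2.
  H_2: rank ker ∂_2 − rank ∂_3 = (16 − 15) − 0 = 1, and there is no ∂_3, so H_2 ≅ Z.

As a check, the Euler characteristic is 8 − 24 + 16 = 0, which agrees with 1 − 2 + 1 = 0.

Hence the Betti numbers are b_0 = 1, b_1 = 2, b_2 = 1.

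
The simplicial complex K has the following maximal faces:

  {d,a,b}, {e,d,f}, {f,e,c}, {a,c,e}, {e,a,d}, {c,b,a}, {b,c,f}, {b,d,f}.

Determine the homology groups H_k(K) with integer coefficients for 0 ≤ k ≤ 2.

K has 6 vertices, 12 edges, 8 triangles.
rank ∂_0 = 0, rank ∂_1 = 5 ⇒ b_0 = 6 − 0 − 5 = 1; all invariant factors of ∂_1 are 1 so no torsion. So H_0 ≅ Z.
rank ∂_1 = 5, rank ∂_2 = 7 ⇒ b_1 = 12 − 5 − 7 = 0; all invariant factors of ∂_2 are 1 so no torsion. So H_1 ≅ 0.
rank ∂_2 = 7, rank ∂_3 = 0 ⇒ b_2 = 8 − 7 − 0 = 1. So H_2 ≅ Z.

H_0 = Z,  H_1 = 0,  H_2 = Z.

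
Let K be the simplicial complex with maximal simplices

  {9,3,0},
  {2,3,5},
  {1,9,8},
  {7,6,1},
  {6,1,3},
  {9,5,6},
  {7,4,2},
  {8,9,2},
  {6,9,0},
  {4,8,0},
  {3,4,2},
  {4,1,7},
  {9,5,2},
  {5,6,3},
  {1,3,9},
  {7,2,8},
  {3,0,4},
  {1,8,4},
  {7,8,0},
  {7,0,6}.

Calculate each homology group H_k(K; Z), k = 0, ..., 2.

Order the vertices as 0 < 1 < 2 < 3 < 4 < 5 < 6 < 7 < 8 < 9. Listing each simplex with vertices in this order, K has dimension 2 with simplices:

  0-simplices (10): [0], [1], [2], [3], [4], [5], [6], [7], [8], [9]
  1-simplices (30): (30 of them)
  2-simplices (20): (20 of them)

giving chain groups C_0 ≅ Z^10, C_1 ≅ Z^30, C_2 ≅ Z^20.

∂_1: C_1 → C_0 maps an edge to its endpoints' difference, ∂[p,q] = q − p. For instance
  ∂[1,6] = [6] − [1].
As a 10×30 matrix over Z this has rank 9, with invariant factors (1,1,1,1,1,1,1,1,1).

Boundary ∂_2: C_2 → C_1 acts by ∂[p,q,r] = [q,r] − [p,r] + [p,q]. For instance
  ∂[2,7,8] = [7,8] − [2,8] + [2,7],
  ∂[1,8,9] = [8,9] − [1,9] + [1,8].
As a 30×20 matrix over Z this has rank 20, with invariant factors (1,1,1,1,1,1,1,1,1,1,1,1,1,1,1,1,1,1,1,2).

Now H_k = ker ∂_k / im ∂_{k+1}, so:

  H_0: rank C_0 − rank ∂_1 = 10 − 9 = 1, and the invariant factors of ∂_1 are all 1, so H_0 = Z.
  H_1: rank ker ∂_1 − rank ∂_2 = (30 − 9) − 20 = 1, and ∂_2 has invariant factor 2 > 1, so H_1 = Z ⊕ Z/2Z.
  H_2: rank ker ∂_2 − rank ∂_3 = (20 − 20) − 0 = 0, and there is no ∂_3, so H_2 = 0.

As a check, the Euler characteristic is 10 − 30 + 20 = 0, which agrees with 1 − 1 + 0 = 0.

H_0 ≅ Z,  H_1 ≅ Z ⊕ Z/2Z,  H_2 = 0.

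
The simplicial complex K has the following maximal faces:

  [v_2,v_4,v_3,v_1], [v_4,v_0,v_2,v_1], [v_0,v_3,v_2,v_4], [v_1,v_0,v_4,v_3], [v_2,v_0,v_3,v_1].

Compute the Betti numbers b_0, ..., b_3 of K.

b_0 = 1, b_1 = 0, b_2 = 0, b_3 = 1.

Fix the vertex order v_0 < v_1 < v_2 < v_3 < v_4 and write every simplex with vertices in increasing order. Then dim K = 3 and the simplices of K are:

  0-simplices (5): [v_0], [v_1], [v_2], [v_3], [v_4]
  1-simplices (10): [v_0,v_1], [v_0,v_2], [v_0,v_3], [v_0,v_4], [v_1,v_2], [v_1,v_3], [v_1,v_4], [v_2,v_3], [v_2,v_4], [v_3,v_4]
  2-simplices (10): [v_0,v_1,v_2], [v_0,v_1,v_3], [v_0,v_1,v_4], [v_0,v_2,v_3], [v_0,v_2,v_4], [v_0,v_3,v_4], [v_1,v_2,v_3], [v_1,v_2,v_4], [v_1,v_3,v_4], [v_2,v_3,v_4]
  3-simplices (5): [v_0,v_1,v_2,v_3], [v_0,v_1,v_2,v_4], [v_0,v_1,v_3,v_4], [v_0,v_2,v_3,v_4], [v_1,v_2,v_3,v_4]

Hence C_0 ≅ Z^5, C_1 ≅ Z^10, C_2 ≅ Z^10, C_3 ≅ Z^5.

∂_1: C_1 → C_0 maps an edge to its endpoints' difference, ∂[p,q] = q − p.
The 5×10 boundary matrix has rank 4 and Smith normal form diag(1,1,1,1).

The boundary map ∂_2: C_2 → C_1 acts by ∂[p,q,r] = [q,r] − [p,r] + [p,q]. For instance
  ∂[v_1,v_3,v_4] = [v_3,v_4] − [v_1,v_4] + [v_1,v_3],
  ∂[v_0,v_3,v_4] = [v_3,v_4] − [v_0,v_4] + [v_0,v_3].
The 10×10 boundary matrix has rank 6 and Smith normal form diag(1,1,1,1,1,1).

∂_3: C_3 → C_2 sends each 3-simplex σ to the alternating sum Σ_i (−1)^i (σ with its i-th vertex removed). For instance
  ∂[v_1,v_2,v_3,v_4] = [v_2,v_3,v_4] − [v_1,v_3,v_4] + [v_1,v_2,v_4] − [v_1,v_2,v_3],
  ∂[v_0,v_1,v_2,v_3] = [v_1,v_2,v_3] − [v_0,v_2,v_3] + [v_0,v_1,v_3] − [v_0,v_1,v_2].
This gives a 10×5 integer matrix of rank 4; reducing to Smith normal form yields diagonal entries (1,1,1,1).

Now H_k = ker ∂_k / im ∂_{k+1}, so:

  H_0: rank C_0 − rank ∂_1 = 5 − 4 = 1, and the invariant factors of ∂_1 are all 1, so H_0 = Z.
  H_1: rank ker ∂_1 − rank ∂_2 = (10 − 4) − 6 = 0, and the invariant factors of ∂_2 are all 1, so H_1 = 0.
  H_2: rank ker ∂_2 − rank ∂_3 = (10 − 6) − 4 = 0, and the invariant factors of ∂_3 are all 1, so H_2 = 0.
  H_3: rank ker ∂_3 − rank ∂_4 = (5 − 4) − 0 = 1, and there is no ∂_4, so H_3 = Z.

(K is a triangulation of the 3-sphere S^3.)

Hence the Betti numbers are b_0 = 1, b_1 = 0, b_2 = 0, b_3 = 1.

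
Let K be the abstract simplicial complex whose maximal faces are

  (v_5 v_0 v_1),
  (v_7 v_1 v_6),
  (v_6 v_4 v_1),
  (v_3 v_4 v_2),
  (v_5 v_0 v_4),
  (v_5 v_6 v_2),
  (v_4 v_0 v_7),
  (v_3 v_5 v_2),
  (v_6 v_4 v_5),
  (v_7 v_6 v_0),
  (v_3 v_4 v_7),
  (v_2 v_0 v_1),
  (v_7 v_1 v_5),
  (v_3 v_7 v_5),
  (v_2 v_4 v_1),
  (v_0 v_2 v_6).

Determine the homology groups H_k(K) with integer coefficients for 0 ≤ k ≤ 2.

H_0 = Z,  H_1 = Z^2,  H_2 = Z.

We work with the vertex ordering v_0 < v_1 < v_2 < v_3 < v_4 < v_5 < v_6 < v_7. The simplices of K, each written with vertices in increasing order, are:

  0-simplices (8): [v_0], [v_1], [v_2], [v_3], [v_4], [v_5], [v_6], [v_7]
  1-simplices (24): (24 of them)
  2-simplices (16): (16 of them)

so the chain groups are C_0 ≅ Z^8, C_1 ≅ Z^24, C_2 ≅ Z^16.

The boundary map ∂_1: C_1 → C_0 sends each edge [p,q] (with p < q) to q − p.
The 8×24 boundary matrix has rank 7 and Smith normal form diag(1,1,1,1,1,1,1).

The boundary map ∂_2: C_2 → C_1 maps a triangle to the signed sum of its edges. For instance
  ∂[v_1,v_4,v_6] = [v_4,v_6] − [v_1,v_6] + [v_1,v_4],
  ∂[v_4,v_5,v_6] = [v_5,v_6] − [v_4,v_6] + [v_4,v_5].
As a 24×16 matrix over Z this has rank 15, with invariant factors (1,1,1,1,1,1,1,1,1,1,1,1,1,1,1).

Now H_k = ker ∂_k / im ∂_{k+1}, so:

  H_0: rank C_0 − rank ∂_1 = 8 − 7 = 1, and the invariant factors of ∂_1 are all 1, so H_0 = Z.
  H_1: rank ker ∂_1 − rank ∂_2 = (24 − 7) − 15 = 2, and the invariant factors of ∂_2 are all 1, so H_1 = Z^2.
  H_2: rank ker ∂_2 − rank ∂_3 = (16 − 15) − 0 = 1, and there is no ∂_3, so H_2 = Z.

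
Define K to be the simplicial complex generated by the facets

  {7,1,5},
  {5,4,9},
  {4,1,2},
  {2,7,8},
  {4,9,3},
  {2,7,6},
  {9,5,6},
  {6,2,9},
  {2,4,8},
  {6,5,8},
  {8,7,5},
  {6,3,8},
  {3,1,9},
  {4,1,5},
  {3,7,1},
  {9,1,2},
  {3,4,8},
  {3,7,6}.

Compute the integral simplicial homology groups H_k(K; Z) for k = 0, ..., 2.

We work with the vertex ordering 1 < 2 < 3 < 4 < 5 < 6 < 7 < 8 < 9. The simplices of K, each written with vertices in increasing order, are:

  0-simplices (9): [1], [2], [3], [4], [5], [6], [7], [8], [9]
  1-simplices (27): (27 of them)
  2-simplices (18): [1,2,4], [1,2,9], [1,3,7], [1,3,9], [1,4,5], [1,5,7], [2,4,8], [2,6,7], [2,6,9], [2,7,8], [3,4,8], [3,4,9], [3,6,7], [3,6,8], [4,5,9], [5,6,8], [5,6,9], [5,7,8]

Hence C_0 ≅ Z^9, C_1 ≅ Z^27, C_2 ≅ Z^18.

Boundary ∂_1: C_1 → C_0 is given by ∂[p,q] = [q] − [p]. For instance
  ∂[7,8] = [8] − [7].
As a 9×27 matrix over Z this has rank 8, with invariant factors (1,1,1,1,1,1,1,1).

The boundary map ∂_2: C_2 → C_1 maps a triangle to the signed sum of its edges. For instance
  ∂[1,2,9] = [2,9] − [1,9] + [1,2],
  ∂[1,4,5] = [4,5] − [1,5] + [1,4].
This gives a 27×18 integer matrix of rank 18; reducing to Smith normal form yields diagonal entries (1,1,1,1,1,1,1,1,1,1,1,1,1,1,1,1,1,2).

Now H_k = ker ∂_k / im ∂_{k+1}, so:

  H_0: rank C_0 − rank ∂_1 = 9 − 8 = 1, and the invariant factors of ∂_1 are all 1, so H_0 = Z.
  H_1: rank ker ∂_1 − rank ∂_2 = (27 − 8) − 18 = 1, and ∂_2 has invariant factor 2 > 1, so H_1 = Z ⊕ Z/2Z.
  H_2: rank ker ∂_2 − rank ∂_3 = (18 − 18) − 0 = 0, and there is no ∂_3, so H_2 = 0.

H_0 = Z,  H_1 = Z ⊕ Z/2Z,  H_2 = 0.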